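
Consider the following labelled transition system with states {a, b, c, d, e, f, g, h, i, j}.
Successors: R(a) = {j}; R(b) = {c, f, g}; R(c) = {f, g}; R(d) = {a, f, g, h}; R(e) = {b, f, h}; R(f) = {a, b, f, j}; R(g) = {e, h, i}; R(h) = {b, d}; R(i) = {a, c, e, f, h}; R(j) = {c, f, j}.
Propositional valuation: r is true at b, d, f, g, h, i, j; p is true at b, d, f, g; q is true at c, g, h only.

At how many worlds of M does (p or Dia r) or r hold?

10

Let φ = (p or Dia r) or r. Evaluate φ at each world:
  a (successors {j}): φ is true.
  b (successors {c, f, g}): φ is true.
  c (successors {f, g}): φ is true.
  d (successors {a, f, g, h}): φ is true.
  e (successors {b, f, h}): φ is true.
  f (successors {a, b, f, j}): φ is true.
  g (successors {e, h, i}): φ is true.
  h (successors {b, d}): φ is true.
  i (successors {a, c, e, f, h}): φ is true.
  j (successors {c, f, j}): φ is true.
For instance, at i:
  At i: p or Dia r is true, r is true, so (p or Dia r) or r is true.
    At i: p is false, Dia r is true, so p or Dia r is true.
      At i: Dia r requires r at some successor in {a, c, e, f, h}.
        r holds at f, so Dia r is true at i.
Satisfying worlds: {a, b, c, d, e, f, g, h, i, j}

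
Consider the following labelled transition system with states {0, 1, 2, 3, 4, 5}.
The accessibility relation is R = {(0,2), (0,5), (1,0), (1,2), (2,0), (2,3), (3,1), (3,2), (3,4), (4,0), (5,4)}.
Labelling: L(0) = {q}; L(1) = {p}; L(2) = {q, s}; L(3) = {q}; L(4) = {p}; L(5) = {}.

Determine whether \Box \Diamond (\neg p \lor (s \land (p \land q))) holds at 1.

At 1: \Box \Diamond (\neg p \lor (s \land (p \land q))) requires \Diamond (\neg p \lor (s \land (p \land q))) at every successor {0, 2}.
    At 0: \Diamond (\neg p \lor (s \land (p \land q))) requires \neg p \lor (s \land (p \land q)) at some successor in {2, 5}.
      \neg p \lor (s \land (p \land q)) holds at 2, so \Diamond (\neg p \lor (s \land (p \land q))) is true at 0.
    At 2: \Diamond (\neg p \lor (s \land (p \land q))) requires \neg p \lor (s \land (p \land q)) at some successor in {0, 3}.
      \neg p \lor (s \land (p \land q)) holds at 0, so \Diamond (\neg p \lor (s \land (p \land q))) is true at 2.
So \Box \Diamond (\neg p \lor (s \land (p \land q))) is true at 1.

Yes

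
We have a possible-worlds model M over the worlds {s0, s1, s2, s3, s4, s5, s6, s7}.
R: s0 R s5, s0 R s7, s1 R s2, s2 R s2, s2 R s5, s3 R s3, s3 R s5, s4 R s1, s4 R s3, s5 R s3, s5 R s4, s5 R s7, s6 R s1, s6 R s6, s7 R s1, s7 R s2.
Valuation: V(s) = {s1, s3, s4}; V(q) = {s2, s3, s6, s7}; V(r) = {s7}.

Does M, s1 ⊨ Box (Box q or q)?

Recall that Box ψ holds at a world iff ψ holds at every accessible world, and Dia ψ holds iff ψ holds at some accessible world.
At s1: Box (Box q or q) requires Box q or q at every successor {s2}.
    At s2: Box q is false, q is true, so Box q or q is true.
      At s2: Box q requires q at every successor {s2, s5}.
        q fails at s5, so Box q is false at s2.
So Box (Box q or q) is true at s1.

Yes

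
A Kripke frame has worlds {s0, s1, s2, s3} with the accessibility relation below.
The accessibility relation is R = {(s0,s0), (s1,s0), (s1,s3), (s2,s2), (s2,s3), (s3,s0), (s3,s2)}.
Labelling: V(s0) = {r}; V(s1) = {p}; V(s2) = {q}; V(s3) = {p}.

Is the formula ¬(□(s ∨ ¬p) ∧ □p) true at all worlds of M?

Recall that □ψ holds at a world iff ψ holds at every accessible world, and ◇ψ holds iff ψ holds at some accessible world.
Let φ = ¬(□(s ∨ ¬p) ∧ □p). Evaluate φ at each world:
  s0 (successors {s0}): φ is true.
  s1 (successors {s0, s3}): φ is true.
  s2 (successors {s2, s3}): φ is true.
  s3 (successors {s0, s2}): φ is true.
For instance, at s1:
  At s1: □(s ∨ ¬p) ∧ □p is false, so ¬(□(s ∨ ¬p) ∧ □p) is true.
    At s1: □(s ∨ ¬p) is false, □p is false, so □(s ∨ ¬p) ∧ □p is false.
      At s1: □(s ∨ ¬p) requires s ∨ ¬p at every successor {s0, s3}.
        s ∨ ¬p fails at s3, so □(s ∨ ¬p) is false at s1.
      At s1: □p requires p at every successor {s0, s3}.
        p fails at s0, so □p is false at s1.

Yes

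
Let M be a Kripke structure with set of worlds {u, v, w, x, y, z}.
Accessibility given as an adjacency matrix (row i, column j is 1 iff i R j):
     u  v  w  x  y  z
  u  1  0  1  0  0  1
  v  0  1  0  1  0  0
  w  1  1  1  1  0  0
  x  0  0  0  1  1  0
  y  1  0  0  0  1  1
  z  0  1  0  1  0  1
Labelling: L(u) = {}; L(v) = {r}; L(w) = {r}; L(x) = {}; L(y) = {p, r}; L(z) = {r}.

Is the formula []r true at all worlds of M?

Let φ = []r. Evaluate φ at each world:
  u (successors {u, w, z}): φ is false.
  v (successors {v, x}): φ is false.
  w (successors {u, v, w, x}): φ is false.
  x (successors {x, y}): φ is false.
  y (successors {u, y, z}): φ is false.
  z (successors {v, x, z}): φ is false.
Detail at u (counterexample):
  At u: []r requires r at every successor {u, w, z}.
    r fails at u, so []r is false at u.

No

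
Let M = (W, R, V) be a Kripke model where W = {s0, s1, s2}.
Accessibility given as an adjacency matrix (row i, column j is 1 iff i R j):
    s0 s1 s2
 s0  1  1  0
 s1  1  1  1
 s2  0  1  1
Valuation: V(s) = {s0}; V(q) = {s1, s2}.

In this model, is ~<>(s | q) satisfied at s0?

No

At s0: <>(s | q) is true, so ~<>(s | q) is false.
  At s0: <>(s | q) requires s | q at some successor in {s0, s1}.
    s | q holds at s0, so <>(s | q) is true at s0.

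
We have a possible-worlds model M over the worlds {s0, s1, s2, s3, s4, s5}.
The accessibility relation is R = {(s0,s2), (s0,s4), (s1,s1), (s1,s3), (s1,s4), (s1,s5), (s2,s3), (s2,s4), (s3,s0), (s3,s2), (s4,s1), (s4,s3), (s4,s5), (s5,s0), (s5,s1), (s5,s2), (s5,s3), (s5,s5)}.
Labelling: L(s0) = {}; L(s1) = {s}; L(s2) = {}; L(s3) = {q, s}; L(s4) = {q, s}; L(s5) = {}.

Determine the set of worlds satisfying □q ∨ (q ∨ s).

s1, s2, s3, s4

Let φ = □q ∨ (q ∨ s). Evaluate φ at each world:
  s0 (successors {s2, s4}): φ is false.
  s1 (successors {s1, s3, s4, s5}): φ is true.
  s2 (successors {s3, s4}): φ is true.
  s3 (successors {s0, s2}): φ is true.
  s4 (successors {s1, s3, s5}): φ is true.
  s5 (successors {s0, s1, s2, s3, s5}): φ is false.
For instance, at s2:
  At s2: □q is true, q ∨ s is false, so □q ∨ (q ∨ s) is true.
    At s2: □q requires q at every successor {s3, s4}.
      At s3: q is true.
      At s4: q is true.
    So □q is true at s2.
Satisfying worlds: {s1, s2, s3, s4}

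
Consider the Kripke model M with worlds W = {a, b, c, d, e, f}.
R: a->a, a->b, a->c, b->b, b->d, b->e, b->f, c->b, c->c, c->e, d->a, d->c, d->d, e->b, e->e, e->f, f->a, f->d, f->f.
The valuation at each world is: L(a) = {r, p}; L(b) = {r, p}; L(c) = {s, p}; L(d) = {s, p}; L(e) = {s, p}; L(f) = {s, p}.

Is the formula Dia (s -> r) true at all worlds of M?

Yes

Recall that Dia ψ holds at a world iff ψ holds at some accessible world.
Let φ = Dia (s -> r). Evaluate φ at each world:
  a (successors {a, b, c}): φ is true.
  b (successors {b, d, e, f}): φ is true.
  c (successors {b, c, e}): φ is true.
  d (successors {a, c, d}): φ is true.
  e (successors {b, e, f}): φ is true.
  f (successors {a, d, f}): φ is true.
For instance, at a:
  At a: Dia (s -> r) requires s -> r at some successor in {a, b, c}.
    s -> r holds at a, so Dia (s -> r) is true at a.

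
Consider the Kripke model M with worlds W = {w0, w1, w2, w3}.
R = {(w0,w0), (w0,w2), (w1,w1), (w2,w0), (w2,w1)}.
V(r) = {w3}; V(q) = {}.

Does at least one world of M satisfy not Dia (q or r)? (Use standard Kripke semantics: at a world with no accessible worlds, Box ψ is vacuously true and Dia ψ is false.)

Let φ = not Dia (q or r). Evaluate φ at each world:
  w0 (successors {w0, w2}): φ is true.
  w1 (successors {w1}): φ is true.
  w2 (successors {w0, w1}): φ is true.
  w3 (successors ∅): φ is true.
Detail at w0 (witness):
  At w0: Dia (q or r) is false, so not Dia (q or r) is true.
    At w0: Dia (q or r) requires q or r at some successor in {w0, w2}.
      At w0: q or r is false.
      At w2: q or r is false.
    So Dia (q or r) is false at w0.

Yes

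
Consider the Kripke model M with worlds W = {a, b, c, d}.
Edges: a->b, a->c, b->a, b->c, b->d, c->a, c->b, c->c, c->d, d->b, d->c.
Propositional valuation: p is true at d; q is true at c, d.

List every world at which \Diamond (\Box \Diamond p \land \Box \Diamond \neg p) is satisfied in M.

Let φ = \Diamond (\Box \Diamond p \land \Box \Diamond \neg p). Evaluate φ at each world:
  a (successors {b, c}): φ is false.
  b (successors {a, c, d}): φ is true.
  c (successors {a, b, c, d}): φ is true.
  d (successors {b, c}): φ is false.
For instance, at a:
  At a: \Diamond (\Box \Diamond p \land \Box \Diamond \neg p) requires \Box \Diamond p \land \Box \Diamond \neg p at some successor in {b, c}.
    At b: \Box \Diamond p \land \Box \Diamond \neg p is false.
    At c: \Box \Diamond p \land \Box \Diamond \neg p is false.
  So \Diamond (\Box \Diamond p \land \Box \Diamond \neg p) is false at a.
Satisfying worlds: {b, c}

b, c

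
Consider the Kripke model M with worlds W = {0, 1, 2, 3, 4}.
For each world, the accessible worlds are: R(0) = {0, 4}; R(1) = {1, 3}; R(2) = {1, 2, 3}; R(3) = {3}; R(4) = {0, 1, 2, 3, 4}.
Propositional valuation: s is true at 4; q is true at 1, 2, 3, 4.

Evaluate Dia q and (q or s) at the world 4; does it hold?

Yes

Recall that Dia ψ holds at a world iff ψ holds at some accessible world.
At 4: Dia q is true, q or s is true, so Dia q and (q or s) is true.
  At 4: Dia q requires q at some successor in {0, 1, 2, 3, 4}.
    q holds at 1, so Dia q is true at 4.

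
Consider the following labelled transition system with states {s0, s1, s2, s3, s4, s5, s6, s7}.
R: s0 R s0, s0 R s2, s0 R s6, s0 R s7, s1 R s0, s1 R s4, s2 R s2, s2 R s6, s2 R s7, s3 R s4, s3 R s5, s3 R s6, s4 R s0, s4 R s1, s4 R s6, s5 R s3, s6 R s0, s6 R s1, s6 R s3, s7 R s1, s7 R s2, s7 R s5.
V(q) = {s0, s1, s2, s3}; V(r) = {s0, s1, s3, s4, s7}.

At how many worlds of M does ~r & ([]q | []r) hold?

Recall that []ψ holds at a world iff ψ holds at every accessible world, and <>ψ holds iff ψ holds at some accessible world.
Let φ = ~r & ([]q | []r). Evaluate φ at each world:
  s0 (successors {s0, s2, s6, s7}): φ is false.
  s1 (successors {s0, s4}): φ is false.
  s2 (successors {s2, s6, s7}): φ is false.
  s3 (successors {s4, s5, s6}): φ is false.
  s4 (successors {s0, s1, s6}): φ is false.
  s5 (successors {s3}): φ is true.
  s6 (successors {s0, s1, s3}): φ is true.
  s7 (successors {s1, s2, s5}): φ is false.
For instance, at s5:
  At s5: ~r is true, []q | []r is true, so ~r & ([]q | []r) is true.
    At s5: []q is true, []r is true, so []q | []r is true.
      At s5: []q requires q at every successor {s3}.
        At s3: q is true.
      So []q is true at s5.
      At s5: []r requires r at every successor {s3}.
        At s3: r is true.
      So []r is true at s5.
Satisfying worlds: {s5, s6}

2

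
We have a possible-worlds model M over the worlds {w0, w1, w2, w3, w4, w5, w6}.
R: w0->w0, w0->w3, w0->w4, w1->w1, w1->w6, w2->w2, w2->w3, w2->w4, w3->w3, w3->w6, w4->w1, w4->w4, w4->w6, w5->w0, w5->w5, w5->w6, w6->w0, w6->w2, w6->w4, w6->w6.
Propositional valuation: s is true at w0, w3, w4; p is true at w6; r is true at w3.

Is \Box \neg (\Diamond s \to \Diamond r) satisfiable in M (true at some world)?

Let φ = \Box \neg (\Diamond s \to \Diamond r). Evaluate φ at each world:
  w0 (successors {w0, w3, w4}): φ is false.
  w1 (successors {w1, w6}): φ is false.
  w2 (successors {w2, w3, w4}): φ is false.
  w3 (successors {w3, w6}): φ is false.
  w4 (successors {w1, w4, w6}): φ is false.
  w5 (successors {w0, w5, w6}): φ is false.
  w6 (successors {w0, w2, w4, w6}): φ is false.
For instance, at w3:
  At w3: \Box \neg (\Diamond s \to \Diamond r) requires \neg (\Diamond s \to \Diamond r) at every successor {w3, w6}.
    \neg (\Diamond s \to \Diamond r) fails at w3, so \Box \neg (\Diamond s \to \Diamond r) is false at w3.
      At w3: \Diamond s \to \Diamond r is true, so \neg (\Diamond s \to \Diamond r) is false.

No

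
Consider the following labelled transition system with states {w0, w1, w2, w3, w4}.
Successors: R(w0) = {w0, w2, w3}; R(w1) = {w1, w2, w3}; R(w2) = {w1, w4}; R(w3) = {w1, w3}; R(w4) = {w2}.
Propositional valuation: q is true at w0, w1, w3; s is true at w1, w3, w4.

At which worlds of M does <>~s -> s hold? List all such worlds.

w1, w2, w3, w4

Recall that <>ψ holds at a world iff ψ holds at some accessible world.
Let φ = <>~s -> s. Evaluate φ at each world:
  w0 (successors {w0, w2, w3}): φ is false.
  w1 (successors {w1, w2, w3}): φ is true.
  w2 (successors {w1, w4}): φ is true.
  w3 (successors {w1, w3}): φ is true.
  w4 (successors {w2}): φ is true.
For instance, at w4:
  At w4: <>~s is true, s is true, so <>~s -> s is true.
    At w4: <>~s requires ~s at some successor in {w2}.
      ~s holds at w2, so <>~s is true at w4.
Satisfying worlds: {w1, w2, w3, w4}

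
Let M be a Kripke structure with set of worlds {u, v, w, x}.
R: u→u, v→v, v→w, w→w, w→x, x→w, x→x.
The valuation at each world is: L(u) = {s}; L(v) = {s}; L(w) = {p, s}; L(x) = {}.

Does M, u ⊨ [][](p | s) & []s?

Yes

At u: [][](p | s) is true, []s is true, so [][](p | s) & []s is true.
  At u: [][](p | s) requires [](p | s) at every successor {u}.
      At u: [](p | s) requires p | s at every successor {u}.
        At u: p | s is true.
      So [](p | s) is true at u.
  So [][](p | s) is true at u.
  At u: []s requires s at every successor {u}.
    At u: s is true.
  So []s is true at u.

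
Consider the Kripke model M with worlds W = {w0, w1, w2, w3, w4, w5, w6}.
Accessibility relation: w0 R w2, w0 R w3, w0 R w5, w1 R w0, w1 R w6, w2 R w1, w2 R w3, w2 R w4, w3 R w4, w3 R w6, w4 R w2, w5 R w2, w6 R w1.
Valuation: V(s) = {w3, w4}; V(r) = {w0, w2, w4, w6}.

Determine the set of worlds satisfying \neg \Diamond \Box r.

Let φ = \neg \Diamond \Box r. Evaluate φ at each world:
  w0 (successors {w2, w3, w5}): φ is false.
  w1 (successors {w0, w6}): φ is true.
  w2 (successors {w1, w3, w4}): φ is false.
  w3 (successors {w4, w6}): φ is false.
  w4 (successors {w2}): φ is true.
  w5 (successors {w2}): φ is true.
  w6 (successors {w1}): φ is false.
For instance, at w2:
  At w2: \Diamond \Box r is true, so \neg \Diamond \Box r is false.
    At w2: \Diamond \Box r requires \Box r at some successor in {w1, w3, w4}.
      \Box r holds at w1, so \Diamond \Box r is true at w2.
Satisfying worlds: {w1, w4, w5}

w1, w4, w5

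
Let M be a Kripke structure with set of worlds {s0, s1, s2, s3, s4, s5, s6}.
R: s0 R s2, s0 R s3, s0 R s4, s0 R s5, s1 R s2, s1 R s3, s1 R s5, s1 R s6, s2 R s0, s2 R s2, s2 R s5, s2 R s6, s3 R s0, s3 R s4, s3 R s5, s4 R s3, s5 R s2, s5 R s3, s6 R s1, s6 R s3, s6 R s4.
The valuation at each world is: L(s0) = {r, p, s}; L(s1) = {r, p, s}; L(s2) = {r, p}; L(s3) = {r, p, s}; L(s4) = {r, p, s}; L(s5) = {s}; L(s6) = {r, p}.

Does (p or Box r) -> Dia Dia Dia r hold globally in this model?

Yes

Let φ = (p or Box r) -> Dia Dia Dia r. Evaluate φ at each world:
  s0 (successors {s2, s3, s4, s5}): φ is true.
  s1 (successors {s2, s3, s5, s6}): φ is true.
  s2 (successors {s0, s2, s5, s6}): φ is true.
  s3 (successors {s0, s4, s5}): φ is true.
  s4 (successors {s3}): φ is true.
  s5 (successors {s2, s3}): φ is true.
  s6 (successors {s1, s3, s4}): φ is true.
For instance, at s6:
  At s6: p or Box r is true, Dia Dia Dia r is true, so (p or Box r) -> Dia Dia Dia r is true.
    At s6: p is true, Box r is true, so p or Box r is true.
      At s6: Box r requires r at every successor {s1, s3, s4}.
        At s1: r is true.
        At s3: r is true.
        At s4: r is true.
      So Box r is true at s6.
    At s6: Dia Dia Dia r requires Dia Dia r at some successor in {s1, s3, s4}.
      Dia Dia r holds at s1, so Dia Dia Dia r is true at s6.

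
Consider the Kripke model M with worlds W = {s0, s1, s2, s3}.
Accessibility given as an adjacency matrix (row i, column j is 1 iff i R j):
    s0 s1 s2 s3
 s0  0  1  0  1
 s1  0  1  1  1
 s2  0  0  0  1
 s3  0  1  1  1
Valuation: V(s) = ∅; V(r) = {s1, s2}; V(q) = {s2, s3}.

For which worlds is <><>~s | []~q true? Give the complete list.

s0, s1, s2, s3

Let φ = <><>~s | []~q. Evaluate φ at each world:
  s0 (successors {s1, s3}): φ is true.
  s1 (successors {s1, s2, s3}): φ is true.
  s2 (successors {s3}): φ is true.
  s3 (successors {s1, s2, s3}): φ is true.
For instance, at s3:
  At s3: <><>~s is true, []~q is false, so <><>~s | []~q is true.
    At s3: <><>~s requires <>~s at some successor in {s1, s2, s3}.
      <>~s holds at s1, so <><>~s is true at s3.
    At s3: []~q requires ~q at every successor {s1, s2, s3}.
      ~q fails at s2, so []~q is false at s3.
Satisfying worlds: {s0, s1, s2, s3}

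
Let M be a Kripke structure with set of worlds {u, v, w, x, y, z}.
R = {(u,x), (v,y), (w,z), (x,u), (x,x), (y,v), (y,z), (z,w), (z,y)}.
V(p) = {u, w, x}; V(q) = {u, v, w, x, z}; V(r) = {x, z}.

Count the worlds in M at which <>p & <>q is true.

3

Let φ = <>p & <>q. Evaluate φ at each world:
  u (successors {x}): φ is true.
  v (successors {y}): φ is false.
  w (successors {z}): φ is false.
  x (successors {u, x}): φ is true.
  y (successors {v, z}): φ is false.
  z (successors {w, y}): φ is true.
For instance, at w:
  At w: <>p is false, <>q is true, so <>p & <>q is false.
    At w: <>p requires p at some successor in {z}.
      At z: p is false.
    So <>p is false at w.
    At w: <>q requires q at some successor in {z}.
      q holds at z, so <>q is true at w.
Satisfying worlds: {u, x, z}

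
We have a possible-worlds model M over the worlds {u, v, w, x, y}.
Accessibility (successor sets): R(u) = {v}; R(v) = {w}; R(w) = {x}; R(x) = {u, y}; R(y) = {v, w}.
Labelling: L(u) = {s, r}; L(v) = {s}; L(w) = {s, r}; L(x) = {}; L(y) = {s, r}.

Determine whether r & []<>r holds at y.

No

At y: r is true, []<>r is false, so r & []<>r is false.
  At y: []<>r requires <>r at every successor {v, w}.
    <>r fails at w, so []<>r is false at y.
      At w: <>r requires r at some successor in {x}.
        At x: r is false.
      So <>r is false at w.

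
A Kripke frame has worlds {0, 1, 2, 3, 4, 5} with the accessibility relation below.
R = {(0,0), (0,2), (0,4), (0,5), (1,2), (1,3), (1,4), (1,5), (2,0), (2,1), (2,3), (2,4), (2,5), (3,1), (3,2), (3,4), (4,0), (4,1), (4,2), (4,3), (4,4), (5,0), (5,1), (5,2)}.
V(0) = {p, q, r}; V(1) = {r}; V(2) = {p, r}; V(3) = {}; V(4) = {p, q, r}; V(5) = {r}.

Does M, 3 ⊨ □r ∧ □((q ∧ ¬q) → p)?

Yes

At 3: □r is true, □((q ∧ ¬q) → p) is true, so □r ∧ □((q ∧ ¬q) → p) is true.
  At 3: □r requires r at every successor {1, 2, 4}.
    At 1: r is true.
    At 2: r is true.
    At 4: r is true.
  So □r is true at 3.
  At 3: □((q ∧ ¬q) → p) requires (q ∧ ¬q) → p at every successor {1, 2, 4}.
    At 1: (q ∧ ¬q) → p is true.
    At 2: (q ∧ ¬q) → p is true.
    At 4: (q ∧ ¬q) → p is true.
  So □((q ∧ ¬q) → p) is true at 3.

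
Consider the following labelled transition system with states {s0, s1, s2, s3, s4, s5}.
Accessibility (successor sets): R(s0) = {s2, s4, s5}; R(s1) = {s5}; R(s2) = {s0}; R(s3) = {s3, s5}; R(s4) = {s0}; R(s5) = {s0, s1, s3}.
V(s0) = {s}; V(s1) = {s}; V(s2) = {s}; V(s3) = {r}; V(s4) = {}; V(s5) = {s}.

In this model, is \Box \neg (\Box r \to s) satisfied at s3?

No

At s3: \Box \neg (\Box r \to s) requires \neg (\Box r \to s) at every successor {s3, s5}.
  \neg (\Box r \to s) fails at s3, so \Box \neg (\Box r \to s) is false at s3.
    At s3: \Box r \to s is true, so \neg (\Box r \to s) is false.
      At s3: \Box r is false, s is false, so \Box r \to s is true.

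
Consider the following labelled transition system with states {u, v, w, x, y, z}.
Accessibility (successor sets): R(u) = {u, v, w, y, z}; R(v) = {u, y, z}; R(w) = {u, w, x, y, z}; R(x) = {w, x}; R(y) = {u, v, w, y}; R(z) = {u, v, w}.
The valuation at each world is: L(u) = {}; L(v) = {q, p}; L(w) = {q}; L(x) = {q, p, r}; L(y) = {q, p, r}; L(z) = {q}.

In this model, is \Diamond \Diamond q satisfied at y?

Recall that \Diamond ψ holds at a world iff ψ holds at some accessible world.
At y: \Diamond \Diamond q requires \Diamond q at some successor in {u, v, w, y}.
  \Diamond q holds at u, so \Diamond \Diamond q is true at y.
    At u: \Diamond q requires q at some successor in {u, v, w, y, z}.
      q holds at v, so \Diamond q is true at u.

Yes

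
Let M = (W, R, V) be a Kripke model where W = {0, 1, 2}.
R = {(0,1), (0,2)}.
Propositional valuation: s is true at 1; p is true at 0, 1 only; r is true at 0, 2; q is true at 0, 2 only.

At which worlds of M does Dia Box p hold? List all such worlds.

Let φ = Dia Box p. Evaluate φ at each world:
  0 (successors {1, 2}): φ is true.
  1 (successors ∅): φ is false.
  2 (successors ∅): φ is false.
For instance, at 0:
  At 0: Dia Box p requires Box p at some successor in {1, 2}.
    Box p holds at 1, so Dia Box p is true at 0.
      At 1: no accessible worlds, so Box p holds vacuously.
Satisfying worlds: {0}

0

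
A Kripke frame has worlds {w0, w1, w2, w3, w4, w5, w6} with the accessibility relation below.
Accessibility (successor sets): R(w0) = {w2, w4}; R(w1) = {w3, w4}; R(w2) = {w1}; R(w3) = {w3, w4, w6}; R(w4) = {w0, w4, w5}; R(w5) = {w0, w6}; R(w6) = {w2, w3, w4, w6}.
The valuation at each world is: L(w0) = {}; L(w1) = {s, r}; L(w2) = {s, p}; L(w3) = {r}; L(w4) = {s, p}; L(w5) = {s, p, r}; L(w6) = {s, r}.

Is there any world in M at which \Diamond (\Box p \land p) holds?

No

Let φ = \Diamond (\Box p \land p). Evaluate φ at each world:
  w0 (successors {w2, w4}): φ is false.
  w1 (successors {w3, w4}): φ is false.
  w2 (successors {w1}): φ is false.
  w3 (successors {w3, w4, w6}): φ is false.
  w4 (successors {w0, w4, w5}): φ is false.
  w5 (successors {w0, w6}): φ is false.
  w6 (successors {w2, w3, w4, w6}): φ is false.
For instance, at w6:
  At w6: \Diamond (\Box p \land p) requires \Box p \land p at some successor in {w2, w3, w4, w6}.
    At w2: \Box p \land p is false.
    At w3: \Box p \land p is false.
    At w4: \Box p \land p is false.
    At w6: \Box p \land p is false.
  So \Diamond (\Box p \land p) is false at w6.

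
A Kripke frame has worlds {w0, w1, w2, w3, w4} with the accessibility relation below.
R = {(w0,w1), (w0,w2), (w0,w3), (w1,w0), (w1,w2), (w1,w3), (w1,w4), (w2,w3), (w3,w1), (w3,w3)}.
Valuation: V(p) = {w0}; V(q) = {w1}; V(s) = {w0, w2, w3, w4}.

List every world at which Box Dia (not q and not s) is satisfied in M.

w4

Recall that Box ψ holds at a world iff ψ holds at every accessible world, and Dia ψ holds iff ψ holds at some accessible world.
Let φ = Box Dia (not q and not s). Evaluate φ at each world:
  w0 (successors {w1, w2, w3}): φ is false.
  w1 (successors {w0, w2, w3, w4}): φ is false.
  w2 (successors {w3}): φ is false.
  w3 (successors {w1, w3}): φ is false.
  w4 (successors ∅): φ is true.
For instance, at w1:
  At w1: Box Dia (not q and not s) requires Dia (not q and not s) at every successor {w0, w2, w3, w4}.
    Dia (not q and not s) fails at w0, so Box Dia (not q and not s) is false at w1.
      At w0: Dia (not q and not s) requires not q and not s at some successor in {w1, w2, w3}.
        At w1: not q and not s is false.
        At w2: not q and not s is false.
        At w3: not q and not s is false.
      So Dia (not q and not s) is false at w0.
Satisfying worlds: {w4}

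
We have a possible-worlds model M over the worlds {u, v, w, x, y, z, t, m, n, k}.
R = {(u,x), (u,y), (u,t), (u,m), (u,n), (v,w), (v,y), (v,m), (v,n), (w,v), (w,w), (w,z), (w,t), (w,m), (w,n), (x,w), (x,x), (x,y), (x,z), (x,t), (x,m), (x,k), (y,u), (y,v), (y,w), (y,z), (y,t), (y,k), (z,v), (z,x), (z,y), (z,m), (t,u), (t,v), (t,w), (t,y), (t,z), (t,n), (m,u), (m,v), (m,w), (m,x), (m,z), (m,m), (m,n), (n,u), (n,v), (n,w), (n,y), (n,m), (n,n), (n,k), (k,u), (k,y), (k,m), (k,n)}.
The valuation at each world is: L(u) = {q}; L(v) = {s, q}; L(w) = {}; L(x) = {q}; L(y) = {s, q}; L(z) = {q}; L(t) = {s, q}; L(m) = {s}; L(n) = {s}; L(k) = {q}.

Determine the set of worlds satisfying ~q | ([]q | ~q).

w, m, n

Let φ = ~q | ([]q | ~q). Evaluate φ at each world:
  u (successors {x, y, t, m, n}): φ is false.
  v (successors {w, y, m, n}): φ is false.
  w (successors {v, w, z, t, m, n}): φ is true.
  x (successors {w, x, y, z, t, m, k}): φ is false.
  y (successors {u, v, w, z, t, k}): φ is false.
  z (successors {v, x, y, m}): φ is false.
  t (successors {u, v, w, y, z, n}): φ is false.
  m (successors {u, v, w, x, z, m, n}): φ is true.
  n (successors {u, v, w, y, m, n, k}): φ is true.
  k (successors {u, y, m, n}): φ is false.
For instance, at w:
  At w: ~q is true, []q | ~q is true, so ~q | ([]q | ~q) is true.
    At w: []q is false, ~q is true, so []q | ~q is true.
      At w: []q requires q at every successor {v, w, z, t, m, n}.
        q fails at w, so []q is false at w.
Satisfying worlds: {w, m, n}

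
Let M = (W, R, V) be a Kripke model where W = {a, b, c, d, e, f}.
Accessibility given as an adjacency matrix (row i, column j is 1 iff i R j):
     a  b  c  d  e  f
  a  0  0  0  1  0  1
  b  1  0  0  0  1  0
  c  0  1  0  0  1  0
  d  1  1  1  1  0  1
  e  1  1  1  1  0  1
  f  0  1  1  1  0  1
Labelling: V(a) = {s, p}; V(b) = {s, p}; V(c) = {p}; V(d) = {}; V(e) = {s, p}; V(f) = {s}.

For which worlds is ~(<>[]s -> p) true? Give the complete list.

Let φ = ~(<>[]s -> p). Evaluate φ at each world:
  a (successors {d, f}): φ is false.
  b (successors {a, e}): φ is false.
  c (successors {b, e}): φ is false.
  d (successors {a, b, c, d, f}): φ is true.
  e (successors {a, b, c, d, f}): φ is false.
  f (successors {b, c, d, f}): φ is true.
For instance, at e:
  At e: <>[]s -> p is true, so ~(<>[]s -> p) is false.
    At e: <>[]s is true, p is true, so <>[]s -> p is true.
      At e: <>[]s requires []s at some successor in {a, b, c, d, f}.
        []s holds at b, so <>[]s is true at e.
Satisfying worlds: {d, f}

d, f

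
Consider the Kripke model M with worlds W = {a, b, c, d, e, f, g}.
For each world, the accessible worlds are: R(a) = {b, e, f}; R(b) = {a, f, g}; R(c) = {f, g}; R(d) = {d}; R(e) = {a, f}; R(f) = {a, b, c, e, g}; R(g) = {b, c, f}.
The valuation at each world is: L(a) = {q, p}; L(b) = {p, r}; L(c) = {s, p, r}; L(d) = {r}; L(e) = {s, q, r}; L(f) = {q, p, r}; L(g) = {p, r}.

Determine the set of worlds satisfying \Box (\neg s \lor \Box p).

a, b, c, d, e, f, g

Let φ = \Box (\neg s \lor \Box p). Evaluate φ at each world:
  a (successors {b, e, f}): φ is true.
  b (successors {a, f, g}): φ is true.
  c (successors {f, g}): φ is true.
  d (successors {d}): φ is true.
  e (successors {a, f}): φ is true.
  f (successors {a, b, c, e, g}): φ is true.
  g (successors {b, c, f}): φ is true.
For instance, at c:
  At c: \Box (\neg s \lor \Box p) requires \neg s \lor \Box p at every successor {f, g}.
      At f: \neg s is true, \Box p is false, so \neg s \lor \Box p is true.
      At g: \neg s is true, \Box p is true, so \neg s \lor \Box p is true.
  So \Box (\neg s \lor \Box p) is true at c.
Satisfying worlds: {a, b, c, d, e, f, g}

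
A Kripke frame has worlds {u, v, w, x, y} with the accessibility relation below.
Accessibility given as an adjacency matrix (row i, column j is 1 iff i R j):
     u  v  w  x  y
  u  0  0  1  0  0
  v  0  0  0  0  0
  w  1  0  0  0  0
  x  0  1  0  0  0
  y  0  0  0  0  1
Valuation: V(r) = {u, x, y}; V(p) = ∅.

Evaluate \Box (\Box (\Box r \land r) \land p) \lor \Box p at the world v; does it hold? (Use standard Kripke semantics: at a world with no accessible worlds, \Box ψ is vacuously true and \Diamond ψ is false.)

At v: \Box (\Box (\Box r \land r) \land p) is true, \Box p is true, so \Box (\Box (\Box r \land r) \land p) \lor \Box p is true.
  At v: no accessible worlds, so \Box (\Box (\Box r \land r) \land p) holds vacuously.
  At v: no accessible worlds, so \Box p holds vacuously.

Yes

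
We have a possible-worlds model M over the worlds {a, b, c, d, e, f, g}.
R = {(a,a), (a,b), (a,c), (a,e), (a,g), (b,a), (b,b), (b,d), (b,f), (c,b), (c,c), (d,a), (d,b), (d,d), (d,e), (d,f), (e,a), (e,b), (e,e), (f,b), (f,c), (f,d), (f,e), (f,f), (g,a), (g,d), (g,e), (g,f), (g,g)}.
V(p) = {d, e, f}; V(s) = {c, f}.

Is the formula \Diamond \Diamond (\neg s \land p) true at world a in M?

Recall that \Diamond ψ holds at a world iff ψ holds at some accessible world.
At a: \Diamond \Diamond (\neg s \land p) requires \Diamond (\neg s \land p) at some successor in {a, b, c, e, g}.
  \Diamond (\neg s \land p) holds at a, so \Diamond \Diamond (\neg s \land p) is true at a.
    At a: \Diamond (\neg s \land p) requires \neg s \land p at some successor in {a, b, c, e, g}.
      \neg s \land p holds at e, so \Diamond (\neg s \land p) is true at a.

Yes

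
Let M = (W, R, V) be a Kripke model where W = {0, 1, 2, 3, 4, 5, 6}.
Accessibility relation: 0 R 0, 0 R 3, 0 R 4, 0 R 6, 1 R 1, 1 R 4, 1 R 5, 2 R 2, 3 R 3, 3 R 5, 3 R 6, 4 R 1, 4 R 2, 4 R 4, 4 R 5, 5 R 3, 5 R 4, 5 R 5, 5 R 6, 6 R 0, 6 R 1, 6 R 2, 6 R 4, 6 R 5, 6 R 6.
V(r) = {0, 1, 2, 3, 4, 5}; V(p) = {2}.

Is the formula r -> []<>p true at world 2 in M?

At 2: r is true, []<>p is true, so r -> []<>p is true.
  At 2: []<>p requires <>p at every successor {2}.
      At 2: <>p requires p at some successor in {2}.
        p holds at 2, so <>p is true at 2.
  So []<>p is true at 2.

Yes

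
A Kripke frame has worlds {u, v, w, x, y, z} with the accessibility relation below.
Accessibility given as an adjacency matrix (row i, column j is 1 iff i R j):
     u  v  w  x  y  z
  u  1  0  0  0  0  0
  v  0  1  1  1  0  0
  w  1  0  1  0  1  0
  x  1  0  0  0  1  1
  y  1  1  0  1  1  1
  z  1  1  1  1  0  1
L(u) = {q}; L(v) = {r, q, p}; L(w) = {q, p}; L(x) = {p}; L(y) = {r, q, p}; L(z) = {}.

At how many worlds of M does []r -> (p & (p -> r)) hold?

6

Let φ = []r -> (p & (p -> r)). Evaluate φ at each world:
  u (successors {u}): φ is true.
  v (successors {v, w, x}): φ is true.
  w (successors {u, w, y}): φ is true.
  x (successors {u, y, z}): φ is true.
  y (successors {u, v, x, y, z}): φ is true.
  z (successors {u, v, w, x, z}): φ is true.
For instance, at z:
  At z: []r is false, p & (p -> r) is false, so []r -> (p & (p -> r)) is true.
    At z: []r requires r at every successor {u, v, w, x, z}.
      r fails at u, so []r is false at z.
Satisfying worlds: {u, v, w, x, y, z}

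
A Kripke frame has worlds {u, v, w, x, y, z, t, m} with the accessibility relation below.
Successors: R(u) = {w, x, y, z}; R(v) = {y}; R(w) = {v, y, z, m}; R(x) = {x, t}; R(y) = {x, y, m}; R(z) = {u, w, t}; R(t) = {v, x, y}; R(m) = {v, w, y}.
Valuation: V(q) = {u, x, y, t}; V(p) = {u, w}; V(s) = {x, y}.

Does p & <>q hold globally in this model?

Let φ = p & <>q. Evaluate φ at each world:
  u (successors {w, x, y, z}): φ is true.
  v (successors {y}): φ is false.
  w (successors {v, y, z, m}): φ is true.
  x (successors {x, t}): φ is false.
  y (successors {x, y, m}): φ is false.
  z (successors {u, w, t}): φ is false.
  t (successors {v, x, y}): φ is false.
  m (successors {v, w, y}): φ is false.
Detail at v (counterexample):
  At v: p is false, <>q is true, so p & <>q is false.
    At v: <>q requires q at some successor in {y}.
      q holds at y, so <>q is true at v.

No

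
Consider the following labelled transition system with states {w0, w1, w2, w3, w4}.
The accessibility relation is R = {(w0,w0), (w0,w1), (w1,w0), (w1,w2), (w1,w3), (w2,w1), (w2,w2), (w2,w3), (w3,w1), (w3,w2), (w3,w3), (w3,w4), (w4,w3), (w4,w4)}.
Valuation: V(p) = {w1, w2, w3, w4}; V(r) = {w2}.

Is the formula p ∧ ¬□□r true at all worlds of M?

No

Let φ = p ∧ ¬□□r. Evaluate φ at each world:
  w0 (successors {w0, w1}): φ is false.
  w1 (successors {w0, w2, w3}): φ is true.
  w2 (successors {w1, w2, w3}): φ is true.
  w3 (successors {w1, w2, w3, w4}): φ is true.
  w4 (successors {w3, w4}): φ is true.
Detail at w0 (counterexample):
  At w0: p is false, ¬□□r is true, so p ∧ ¬□□r is false.
    At w0: □□r is false, so ¬□□r is true.
      At w0: □□r requires □r at every successor {w0, w1}.
        □r fails at w0, so □□r is false at w0.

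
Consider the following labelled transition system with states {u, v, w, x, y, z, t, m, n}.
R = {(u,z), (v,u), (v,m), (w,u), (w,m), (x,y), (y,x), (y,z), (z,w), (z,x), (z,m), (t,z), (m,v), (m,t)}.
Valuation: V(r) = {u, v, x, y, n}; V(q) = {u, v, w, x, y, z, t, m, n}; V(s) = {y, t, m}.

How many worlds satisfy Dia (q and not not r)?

Let φ = Dia (q and not not r). Evaluate φ at each world:
  u (successors {z}): φ is false.
  v (successors {u, m}): φ is true.
  w (successors {u, m}): φ is true.
  x (successors {y}): φ is true.
  y (successors {x, z}): φ is true.
  z (successors {w, x, m}): φ is true.
  t (successors {z}): φ is false.
  m (successors {v, t}): φ is true.
  n (successors ∅): φ is false.
For instance, at w:
  At w: Dia (q and not not r) requires q and not not r at some successor in {u, m}.
    q and not not r holds at u, so Dia (q and not not r) is true at w.
Satisfying worlds: {v, w, x, y, z, m}

6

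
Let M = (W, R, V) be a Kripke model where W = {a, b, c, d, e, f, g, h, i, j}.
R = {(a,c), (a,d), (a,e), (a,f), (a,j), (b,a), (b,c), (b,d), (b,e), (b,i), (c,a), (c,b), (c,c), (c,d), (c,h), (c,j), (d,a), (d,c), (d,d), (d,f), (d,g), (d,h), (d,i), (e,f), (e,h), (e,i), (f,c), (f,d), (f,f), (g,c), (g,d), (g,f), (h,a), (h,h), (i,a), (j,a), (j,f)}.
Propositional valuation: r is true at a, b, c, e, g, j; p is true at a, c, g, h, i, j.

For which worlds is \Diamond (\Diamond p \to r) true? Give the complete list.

Recall that \Diamond ψ holds at a world iff ψ holds at some accessible world.
Let φ = \Diamond (\Diamond p \to r). Evaluate φ at each world:
  a (successors {c, d, e, f, j}): φ is true.
  b (successors {a, c, d, e, i}): φ is true.
  c (successors {a, b, c, d, h, j}): φ is true.
  d (successors {a, c, d, f, g, h, i}): φ is true.
  e (successors {f, h, i}): φ is false.
  f (successors {c, d, f}): φ is true.
  g (successors {c, d, f}): φ is true.
  h (successors {a, h}): φ is true.
  i (successors {a}): φ is true.
  j (successors {a, f}): φ is true.
For instance, at c:
  At c: \Diamond (\Diamond p \to r) requires \Diamond p \to r at some successor in {a, b, c, d, h, j}.
    \Diamond p \to r holds at a, so \Diamond (\Diamond p \to r) is true at c.
      At a: \Diamond p is true, r is true, so \Diamond p \to r is true.
Satisfying worlds: {a, b, c, d, f, g, h, i, j}

a, b, c, d, f, g, h, i, j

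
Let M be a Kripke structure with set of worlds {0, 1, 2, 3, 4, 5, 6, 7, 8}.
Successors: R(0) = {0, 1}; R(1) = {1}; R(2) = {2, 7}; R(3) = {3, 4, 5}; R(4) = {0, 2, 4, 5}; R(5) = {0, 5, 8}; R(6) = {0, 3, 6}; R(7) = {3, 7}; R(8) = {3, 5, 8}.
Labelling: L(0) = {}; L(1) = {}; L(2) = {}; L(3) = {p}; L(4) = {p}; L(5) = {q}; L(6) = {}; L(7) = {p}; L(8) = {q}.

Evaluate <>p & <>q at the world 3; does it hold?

Yes

Recall that <>ψ holds at a world iff ψ holds at some accessible world.
At 3: <>p is true, <>q is true, so <>p & <>q is true.
  At 3: <>p requires p at some successor in {3, 4, 5}.
    p holds at 3, so <>p is true at 3.
  At 3: <>q requires q at some successor in {3, 4, 5}.
    q holds at 5, so <>q is true at 3.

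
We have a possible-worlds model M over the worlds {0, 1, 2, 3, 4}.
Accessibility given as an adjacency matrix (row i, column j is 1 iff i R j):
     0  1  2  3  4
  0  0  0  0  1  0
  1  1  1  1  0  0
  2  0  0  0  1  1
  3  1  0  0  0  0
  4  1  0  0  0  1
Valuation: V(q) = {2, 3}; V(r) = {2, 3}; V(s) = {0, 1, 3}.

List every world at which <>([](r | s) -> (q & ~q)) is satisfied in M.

1, 2, 4

Let φ = <>([](r | s) -> (q & ~q)). Evaluate φ at each world:
  0 (successors {3}): φ is false.
  1 (successors {0, 1, 2}): φ is true.
  2 (successors {3, 4}): φ is true.
  3 (successors {0}): φ is false.
  4 (successors {0, 4}): φ is true.
For instance, at 3:
  At 3: <>([](r | s) -> (q & ~q)) requires [](r | s) -> (q & ~q) at some successor in {0}.
    At 0: [](r | s) -> (q & ~q) is false.
  So <>([](r | s) -> (q & ~q)) is false at 3.
Satisfying worlds: {1, 2, 4}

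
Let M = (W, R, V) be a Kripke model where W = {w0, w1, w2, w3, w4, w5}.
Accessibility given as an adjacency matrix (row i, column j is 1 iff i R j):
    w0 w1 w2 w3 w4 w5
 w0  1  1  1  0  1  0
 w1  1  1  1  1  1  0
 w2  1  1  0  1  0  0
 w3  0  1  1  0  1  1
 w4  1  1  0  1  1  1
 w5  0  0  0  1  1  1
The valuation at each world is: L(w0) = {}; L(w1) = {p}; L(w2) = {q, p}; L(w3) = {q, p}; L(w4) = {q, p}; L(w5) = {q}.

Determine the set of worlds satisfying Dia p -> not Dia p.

none

Let φ = Dia p -> not Dia p. Evaluate φ at each world:
  w0 (successors {w0, w1, w2, w4}): φ is false.
  w1 (successors {w0, w1, w2, w3, w4}): φ is false.
  w2 (successors {w0, w1, w3}): φ is false.
  w3 (successors {w1, w2, w4, w5}): φ is false.
  w4 (successors {w0, w1, w3, w4, w5}): φ is false.
  w5 (successors {w3, w4, w5}): φ is false.
For instance, at w0:
  At w0: Dia p is true, not Dia p is false, so Dia p -> not Dia p is false.
    At w0: Dia p requires p at some successor in {w0, w1, w2, w4}.
      p holds at w1, so Dia p is true at w0.
    At w0: Dia p is true, so not Dia p is false.
      At w0: Dia p requires p at some successor in {w0, w1, w2, w4}.
        p holds at w1, so Dia p is true at w0.
Satisfying worlds: none.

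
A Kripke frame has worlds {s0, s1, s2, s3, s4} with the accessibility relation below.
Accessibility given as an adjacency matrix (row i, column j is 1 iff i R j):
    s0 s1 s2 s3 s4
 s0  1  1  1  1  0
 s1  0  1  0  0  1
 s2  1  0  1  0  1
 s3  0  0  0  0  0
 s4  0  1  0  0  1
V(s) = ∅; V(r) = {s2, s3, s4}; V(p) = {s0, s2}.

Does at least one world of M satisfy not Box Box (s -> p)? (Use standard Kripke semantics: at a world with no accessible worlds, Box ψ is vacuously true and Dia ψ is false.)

No

Let φ = not Box Box (s -> p). Evaluate φ at each world:
  s0 (successors {s0, s1, s2, s3}): φ is false.
  s1 (successors {s1, s4}): φ is false.
  s2 (successors {s0, s2, s4}): φ is false.
  s3 (successors ∅): φ is false.
  s4 (successors {s1, s4}): φ is false.
For instance, at s0:
  At s0: Box Box (s -> p) is true, so not Box Box (s -> p) is false.
    At s0: Box Box (s -> p) requires Box (s -> p) at every successor {s0, s1, s2, s3}.
      At s0: Box (s -> p) is true.
      At s1: Box (s -> p) is true.
      At s2: Box (s -> p) is true.
      At s3: Box (s -> p) is true.
    So Box Box (s -> p) is true at s0.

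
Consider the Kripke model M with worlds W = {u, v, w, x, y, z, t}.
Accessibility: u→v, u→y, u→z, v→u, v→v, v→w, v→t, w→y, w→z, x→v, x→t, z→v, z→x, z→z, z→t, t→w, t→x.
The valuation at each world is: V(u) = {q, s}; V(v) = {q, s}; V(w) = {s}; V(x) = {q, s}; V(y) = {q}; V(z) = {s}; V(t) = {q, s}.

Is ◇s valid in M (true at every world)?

No

Recall that ◇ψ holds at a world iff ψ holds at some accessible world.
Let φ = ◇s. Evaluate φ at each world:
  u (successors {v, y, z}): φ is true.
  v (successors {u, v, w, t}): φ is true.
  w (successors {y, z}): φ is true.
  x (successors {v, t}): φ is true.
  y (successors ∅): φ is false.
  z (successors {v, x, z, t}): φ is true.
  t (successors {w, x}): φ is true.
Detail at y (counterexample):
  At y: no accessible worlds, so ◇s is false.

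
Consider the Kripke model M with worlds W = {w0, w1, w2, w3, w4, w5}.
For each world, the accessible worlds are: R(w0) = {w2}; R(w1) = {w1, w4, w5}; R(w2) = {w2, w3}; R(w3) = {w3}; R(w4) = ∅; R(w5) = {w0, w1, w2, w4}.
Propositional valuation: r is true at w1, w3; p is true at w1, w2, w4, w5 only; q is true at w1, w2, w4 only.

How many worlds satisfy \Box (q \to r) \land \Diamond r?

1

Let φ = \Box (q \to r) \land \Diamond r. Evaluate φ at each world:
  w0 (successors {w2}): φ is false.
  w1 (successors {w1, w4, w5}): φ is false.
  w2 (successors {w2, w3}): φ is false.
  w3 (successors {w3}): φ is true.
  w4 (successors ∅): φ is false.
  w5 (successors {w0, w1, w2, w4}): φ is false.
For instance, at w0:
  At w0: \Box (q \to r) is false, \Diamond r is false, so \Box (q \to r) \land \Diamond r is false.
    At w0: \Box (q \to r) requires q \to r at every successor {w2}.
      q \to r fails at w2, so \Box (q \to r) is false at w0.
    At w0: \Diamond r requires r at some successor in {w2}.
      At w2: r is false.
    So \Diamond r is false at w0.
Satisfying worlds: {w3}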